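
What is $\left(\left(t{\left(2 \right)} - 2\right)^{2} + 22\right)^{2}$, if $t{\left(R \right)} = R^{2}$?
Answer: $676$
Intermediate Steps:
$\left(\left(t{\left(2 \right)} - 2\right)^{2} + 22\right)^{2} = \left(\left(2^{2} - 2\right)^{2} + 22\right)^{2} = \left(\left(4 - 2\right)^{2} + 22\right)^{2} = \left(2^{2} + 22\right)^{2} = \left(4 + 22\right)^{2} = 26^{2} = 676$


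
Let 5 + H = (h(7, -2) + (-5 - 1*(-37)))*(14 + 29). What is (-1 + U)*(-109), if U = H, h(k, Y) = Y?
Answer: -139956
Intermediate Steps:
H = 1285 (H = -5 + (-2 + (-5 - 1*(-37)))*(14 + 29) = -5 + (-2 + (-5 + 37))*43 = -5 + (-2 + 32)*43 = -5 + 30*43 = -5 + 1290 = 1285)
U = 1285
(-1 + U)*(-109) = (-1 + 1285)*(-109) = 1284*(-109) = -139956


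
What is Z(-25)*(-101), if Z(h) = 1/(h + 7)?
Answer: 101/18 ≈ 5.6111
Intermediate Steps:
Z(h) = 1/(7 + h)
Z(-25)*(-101) = -101/(7 - 25) = -101/(-18) = -1/18*(-101) = 101/18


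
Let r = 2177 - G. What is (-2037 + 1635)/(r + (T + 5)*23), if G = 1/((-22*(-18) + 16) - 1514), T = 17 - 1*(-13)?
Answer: -443004/3286165 ≈ -0.13481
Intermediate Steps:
T = 30 (T = 17 + 13 = 30)
G = -1/1102 (G = 1/((396 + 16) - 1514) = 1/(412 - 1514) = 1/(-1102) = -1/1102 ≈ -0.00090744)
r = 2399055/1102 (r = 2177 - 1*(-1/1102) = 2177 + 1/1102 = 2399055/1102 ≈ 2177.0)
(-2037 + 1635)/(r + (T + 5)*23) = (-2037 + 1635)/(2399055/1102 + (30 + 5)*23) = -402/(2399055/1102 + 35*23) = -402/(2399055/1102 + 805) = -402/3286165/1102 = -402*1102/3286165 = -443004/3286165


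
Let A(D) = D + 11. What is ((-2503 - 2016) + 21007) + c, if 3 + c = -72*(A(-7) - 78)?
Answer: 21813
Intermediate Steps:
A(D) = 11 + D
c = 5325 (c = -3 - 72*((11 - 7) - 78) = -3 - 72*(4 - 78) = -3 - 72*(-74) = -3 + 5328 = 5325)
((-2503 - 2016) + 21007) + c = ((-2503 - 2016) + 21007) + 5325 = (-4519 + 21007) + 5325 = 16488 + 5325 = 21813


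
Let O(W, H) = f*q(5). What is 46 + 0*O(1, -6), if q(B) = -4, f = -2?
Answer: 46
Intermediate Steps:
O(W, H) = 8 (O(W, H) = -2*(-4) = 8)
46 + 0*O(1, -6) = 46 + 0*8 = 46 + 0 = 46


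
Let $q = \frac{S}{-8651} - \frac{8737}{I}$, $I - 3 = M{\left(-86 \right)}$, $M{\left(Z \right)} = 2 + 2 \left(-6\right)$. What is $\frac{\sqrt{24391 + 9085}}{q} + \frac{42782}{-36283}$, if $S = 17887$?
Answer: $- \frac{42782}{36283} + \frac{60557 \sqrt{8369}}{37729289} \approx -1.0323$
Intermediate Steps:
$M{\left(Z \right)} = -10$ ($M{\left(Z \right)} = 2 - 12 = -10$)
$I = -7$ ($I = 3 - 10 = -7$)
$q = \frac{75458578}{60557}$ ($q = \frac{17887}{-8651} - \frac{8737}{-7} = 17887 \left(- \frac{1}{8651}\right) - - \frac{8737}{7} = - \frac{17887}{8651} + \frac{8737}{7} = \frac{75458578}{60557} \approx 1246.1$)
$\frac{\sqrt{24391 + 9085}}{q} + \frac{42782}{-36283} = \frac{\sqrt{24391 + 9085}}{\frac{75458578}{60557}} + \frac{42782}{-36283} = \sqrt{33476} \cdot \frac{60557}{75458578} + 42782 \left(- \frac{1}{36283}\right) = 2 \sqrt{8369} \cdot \frac{60557}{75458578} - \frac{42782}{36283} = \frac{60557 \sqrt{8369}}{37729289} - \frac{42782}{36283} = - \frac{42782}{36283} + \frac{60557 \sqrt{8369}}{37729289}$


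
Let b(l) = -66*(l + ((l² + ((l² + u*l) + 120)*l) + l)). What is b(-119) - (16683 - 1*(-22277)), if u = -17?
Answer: 127093738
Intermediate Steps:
b(l) = -132*l - 66*l² - 66*l*(120 + l² - 17*l) (b(l) = -66*(l + ((l² + ((l² - 17*l) + 120)*l) + l)) = -66*(l + ((l² + (120 + l² - 17*l)*l) + l)) = -66*(l + ((l² + l*(120 + l² - 17*l)) + l)) = -66*(l + (l + l² + l*(120 + l² - 17*l))) = -66*(l² + 2*l + l*(120 + l² - 17*l)) = -132*l - 66*l² - 66*l*(120 + l² - 17*l))
b(-119) - (16683 - 1*(-22277)) = 66*(-119)*(-122 - 1*(-119)² + 16*(-119)) - (16683 - 1*(-22277)) = 66*(-119)*(-122 - 1*14161 - 1904) - (16683 + 22277) = 66*(-119)*(-122 - 14161 - 1904) - 1*38960 = 66*(-119)*(-16187) - 38960 = 127132698 - 38960 = 127093738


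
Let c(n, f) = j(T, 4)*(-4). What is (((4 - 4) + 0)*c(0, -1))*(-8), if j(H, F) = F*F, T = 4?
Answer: 0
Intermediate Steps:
j(H, F) = F**2
c(n, f) = -64 (c(n, f) = 4**2*(-4) = 16*(-4) = -64)
(((4 - 4) + 0)*c(0, -1))*(-8) = (((4 - 4) + 0)*(-64))*(-8) = ((0 + 0)*(-64))*(-8) = (0*(-64))*(-8) = 0*(-8) = 0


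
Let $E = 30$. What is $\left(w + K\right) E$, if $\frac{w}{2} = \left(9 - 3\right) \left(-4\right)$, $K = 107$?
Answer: $1770$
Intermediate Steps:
$w = -48$ ($w = 2 \left(9 - 3\right) \left(-4\right) = 2 \cdot 6 \left(-4\right) = 2 \left(-24\right) = -48$)
$\left(w + K\right) E = \left(-48 + 107\right) 30 = 59 \cdot 30 = 1770$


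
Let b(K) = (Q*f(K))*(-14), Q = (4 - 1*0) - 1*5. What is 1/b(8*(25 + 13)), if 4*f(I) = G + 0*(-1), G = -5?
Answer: -2/35 ≈ -0.057143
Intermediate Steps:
f(I) = -5/4 (f(I) = (-5 + 0*(-1))/4 = (-5 + 0)/4 = (¼)*(-5) = -5/4)
Q = -1 (Q = (4 + 0) - 5 = 4 - 5 = -1)
b(K) = -35/2 (b(K) = -1*(-5/4)*(-14) = (5/4)*(-14) = -35/2)
1/b(8*(25 + 13)) = 1/(-35/2) = -2/35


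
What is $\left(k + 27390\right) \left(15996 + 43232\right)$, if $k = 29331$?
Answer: $3359471388$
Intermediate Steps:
$\left(k + 27390\right) \left(15996 + 43232\right) = \left(29331 + 27390\right) \left(15996 + 43232\right) = 56721 \cdot 59228 = 3359471388$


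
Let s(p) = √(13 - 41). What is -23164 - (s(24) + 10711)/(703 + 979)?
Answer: -38972559/1682 - I*√7/841 ≈ -23170.0 - 0.003146*I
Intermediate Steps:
s(p) = 2*I*√7 (s(p) = √(-28) = 2*I*√7)
-23164 - (s(24) + 10711)/(703 + 979) = -23164 - (2*I*√7 + 10711)/(703 + 979) = -23164 - (10711 + 2*I*√7)/1682 = -23164 - (10711/1682 + I*√7/841) = -23164 + (-10711/1682 - I*√7/841) = -38972559/1682 - I*√7/841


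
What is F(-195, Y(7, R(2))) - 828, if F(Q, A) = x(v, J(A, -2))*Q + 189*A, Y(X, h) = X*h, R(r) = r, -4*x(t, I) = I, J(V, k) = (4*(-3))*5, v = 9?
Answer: -1107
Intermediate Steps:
J(V, k) = -60 (J(V, k) = -12*5 = -60)
x(t, I) = -I/4
F(Q, A) = 15*Q + 189*A (F(Q, A) = (-¼*(-60))*Q + 189*A = 15*Q + 189*A)
F(-195, Y(7, R(2))) - 828 = (15*(-195) + 189*(7*2)) - 828 = (-2925 + 189*14) - 828 = (-2925 + 2646) - 828 = -279 - 828 = -1107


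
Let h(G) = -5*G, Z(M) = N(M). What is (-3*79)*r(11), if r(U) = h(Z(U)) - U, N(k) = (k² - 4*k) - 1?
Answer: 92667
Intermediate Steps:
N(k) = -1 + k² - 4*k
Z(M) = -1 + M² - 4*M
r(U) = 5 - 5*U² + 19*U (r(U) = -5*(-1 + U² - 4*U) - U = (5 - 5*U² + 20*U) - U = 5 - 5*U² + 19*U)
(-3*79)*r(11) = (-3*79)*(5 - 5*11² + 19*11) = -237*(5 - 5*121 + 209) = -237*(5 - 605 + 209) = -237*(-391) = 92667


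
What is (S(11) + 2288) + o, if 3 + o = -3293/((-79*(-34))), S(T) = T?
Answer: 6163763/2686 ≈ 2294.8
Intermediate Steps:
o = -11351/2686 (o = -3 - 3293/((-79*(-34))) = -3 - 3293/2686 = -11351/2686 ≈ -4.2260)
(S(11) + 2288) + o = (11 + 2288) - 11351/2686 = 2299 - 11351/2686 = 6163763/2686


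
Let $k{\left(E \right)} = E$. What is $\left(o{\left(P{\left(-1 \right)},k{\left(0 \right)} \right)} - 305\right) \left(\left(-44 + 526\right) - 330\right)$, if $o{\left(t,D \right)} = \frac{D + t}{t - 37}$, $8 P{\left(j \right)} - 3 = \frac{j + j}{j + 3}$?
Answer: $- \frac{6815072}{147} \approx -46361.0$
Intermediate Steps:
$P{\left(j \right)} = \frac{3}{8} + \frac{j}{4 \left(3 + j\right)}$ ($P{\left(j \right)} = \frac{3}{8} + \frac{\left(j + j\right) \frac{1}{j + 3}}{8} = \frac{3}{8} + \frac{2 j \frac{1}{3 + j}}{8} = \frac{3}{8} + \frac{j}{4 \left(3 + j\right)}$)
$o{\left(t,D \right)} = \frac{D + t}{-37 + t}$
$\left(o{\left(P{\left(-1 \right)},k{\left(0 \right)} \right)} - 305\right) \left(\left(-44 + 526\right) - 330\right) = \left(\frac{0 + \frac{9 + 5 \left(-1\right)}{8 \left(3 - 1\right)}}{-37 + \frac{9 + 5 \left(-1\right)}{8 \left(3 - 1\right)}} - 305\right) \left(\left(-44 + 526\right) - 330\right) = \left(\frac{0 + \frac{9 - 5}{8 \cdot 2}}{-37 + \frac{9 - 5}{8 \cdot 2}} - 305\right) \left(482 - 330\right) = \left(\frac{0 + \frac{1}{8} \cdot \frac{1}{2} \cdot 4}{-37 + \frac{1}{8} \cdot \frac{1}{2} \cdot 4} - 305\right) 152 = \left(\frac{0 + \frac{1}{4}}{-37 + \frac{1}{4}} - 305\right) 152 = \left(\frac{1}{- \frac{147}{4}} \cdot \frac{1}{4} - 305\right) 152 = \left(\left(- \frac{4}{147}\right) \frac{1}{4} - 305\right) 152 = \left(- \frac{1}{147} - 305\right) 152 = \left(- \frac{44836}{147}\right) 152 = - \frac{6815072}{147}$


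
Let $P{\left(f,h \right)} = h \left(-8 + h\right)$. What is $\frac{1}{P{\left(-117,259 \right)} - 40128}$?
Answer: $\frac{1}{24881} \approx 4.0191 \cdot 10^{-5}$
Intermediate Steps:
$\frac{1}{P{\left(-117,259 \right)} - 40128} = \frac{1}{259 \left(-8 + 259\right) - 40128} = \frac{1}{259 \cdot 251 - 40128} = \frac{1}{65009 - 40128} = \frac{1}{24881}$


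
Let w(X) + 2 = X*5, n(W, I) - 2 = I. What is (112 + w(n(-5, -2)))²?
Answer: 12100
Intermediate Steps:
n(W, I) = 2 + I
w(X) = -2 + 5*X (w(X) = -2 + X*5 = -2 + 5*X)
(112 + w(n(-5, -2)))² = (112 + (-2 + 5*(2 - 2)))² = (112 + (-2 + 5*0))² = (112 + (-2 + 0))² = (112 - 2)² = 110² = 12100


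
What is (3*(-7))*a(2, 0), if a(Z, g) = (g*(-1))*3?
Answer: 0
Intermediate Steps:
a(Z, g) = -3*g (a(Z, g) = -g*3 = -3*g)
(3*(-7))*a(2, 0) = (3*(-7))*(-3*0) = -21*0 = 0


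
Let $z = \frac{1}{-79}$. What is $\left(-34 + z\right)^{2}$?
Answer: $\frac{7219969}{6241} \approx 1156.9$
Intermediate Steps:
$z = - \frac{1}{79} \approx -0.012658$
$\left(-34 + z\right)^{2} = \left(-34 - \frac{1}{79}\right)^{2} = \left(- \frac{2687}{79}\right)^{2} = \frac{7219969}{6241}$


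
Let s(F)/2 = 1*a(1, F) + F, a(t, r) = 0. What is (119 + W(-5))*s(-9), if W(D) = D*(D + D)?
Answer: -3042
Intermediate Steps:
W(D) = 2*D² (W(D) = D*(2*D) = 2*D²)
s(F) = 2*F (s(F) = 2*(1*0 + F) = 2*(0 + F) = 2*F)
(119 + W(-5))*s(-9) = (119 + 2*(-5)²)*(2*(-9)) = (119 + 2*25)*(-18) = (119 + 50)*(-18) = 169*(-18) = -3042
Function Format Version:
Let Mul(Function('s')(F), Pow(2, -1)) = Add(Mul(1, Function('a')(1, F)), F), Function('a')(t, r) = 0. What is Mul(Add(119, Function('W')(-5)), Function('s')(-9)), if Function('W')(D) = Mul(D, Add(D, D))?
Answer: -3042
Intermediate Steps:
Function('W')(D) = Mul(2, Pow(D, 2)) (Function('W')(D) = Mul(D, Mul(2, D)) = Mul(2, Pow(D, 2)))
Function('s')(F) = Mul(2, F) (Function('s')(F) = Mul(2, Add(Mul(1, 0), F)) = Mul(2, Add(0, F)) = Mul(2, F))
Mul(Add(119, Function('W')(-5)), Function('s')(-9)) = Mul(Add(119, Mul(2, Pow(-5, 2))), Mul(2, -9)) = Mul(Add(119, Mul(2, 25)), -18) = Mul(Add(119, 50), -18) = Mul(169, -18) = -3042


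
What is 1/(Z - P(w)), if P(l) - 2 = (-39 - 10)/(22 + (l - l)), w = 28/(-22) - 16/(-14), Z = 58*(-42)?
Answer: -22/53587 ≈ -0.00041055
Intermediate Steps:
Z = -2436
w = -10/77 (w = 28*(-1/22) - 16*(-1/14) = -14/11 + 8/7 = -10/77 ≈ -0.12987)
P(l) = -5/22 (P(l) = 2 + (-39 - 10)/(22 + (l - l)) = 2 - 49/(22 + 0) = 2 - 49/22 = -5/22)
1/(Z - P(w)) = 1/(-2436 - 1*(-5/22)) = 1/(-2436 + 5/22) = 1/(-53587/22) = -22/53587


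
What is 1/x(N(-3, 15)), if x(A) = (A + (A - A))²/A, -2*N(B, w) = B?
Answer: ⅔ ≈ 0.66667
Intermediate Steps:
N(B, w) = -B/2
x(A) = A (x(A) = (A + 0)²/A = A²/A = A)
1/x(N(-3, 15)) = 1/(-½*(-3)) = 1/(3/2) = ⅔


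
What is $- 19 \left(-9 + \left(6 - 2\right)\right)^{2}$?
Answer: $-475$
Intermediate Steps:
$- 19 \left(-9 + \left(6 - 2\right)\right)^{2} = - 19 \left(-9 + 4\right)^{2} = - 19 \left(-5\right)^{2} = \left(-19\right) 25 = -475$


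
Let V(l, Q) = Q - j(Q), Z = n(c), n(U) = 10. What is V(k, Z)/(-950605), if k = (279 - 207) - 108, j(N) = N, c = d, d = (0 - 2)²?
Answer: 0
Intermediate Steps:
d = 4 (d = (-2)² = 4)
c = 4
Z = 10
k = -36 (k = 72 - 108 = -36)
V(l, Q) = 0 (V(l, Q) = Q - Q = 0)
V(k, Z)/(-950605) = 0/(-950605) = 0*(-1/950605) = 0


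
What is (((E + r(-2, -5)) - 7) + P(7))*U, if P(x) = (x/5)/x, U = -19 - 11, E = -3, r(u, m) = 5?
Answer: 144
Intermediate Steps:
U = -30
P(x) = ⅕ (P(x) = (x*(⅕))/x = (x/5)/x = ⅕)
(((E + r(-2, -5)) - 7) + P(7))*U = (((-3 + 5) - 7) + ⅕)*(-30) = ((2 - 7) + ⅕)*(-30) = (-5 + ⅕)*(-30) = -24/5*(-30) = 144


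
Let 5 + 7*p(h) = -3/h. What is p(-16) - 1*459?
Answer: -7355/16 ≈ -459.69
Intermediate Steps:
p(h) = -5/7 - 3/(7*h) (p(h) = -5/7 + (-3/h)/7 = -5/7 - 3/(7*h))
p(-16) - 1*459 = (1/7)*(-3 - 5*(-16))/(-16) - 1*459 = (1/7)*(-1/16)*(-3 + 80) - 459 = (1/7)*(-1/16)*77 - 459 = -11/16 - 459 = -7355/16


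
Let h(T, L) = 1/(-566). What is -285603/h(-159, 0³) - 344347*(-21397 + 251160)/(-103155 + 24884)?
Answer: 12731726945519/78271 ≈ 1.6266e+8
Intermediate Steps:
h(T, L) = -1/566
-285603/h(-159, 0³) - 344347*(-21397 + 251160)/(-103155 + 24884) = -285603/(-1/566) - 344347*(-21397 + 251160)/(-103155 + 24884) = -285603*(-566) - 344347/((-78271/229763)) = 161651298 - 344347/((-78271*1/229763)) = 161651298 - 344347/(-78271/229763) = 161651298 - 344347*(-229763/78271) = 161651298 + 79118199761/78271 = 12731726945519/78271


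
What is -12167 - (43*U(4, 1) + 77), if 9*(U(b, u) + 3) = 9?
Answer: -12158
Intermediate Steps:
U(b, u) = -2 (U(b, u) = -3 + (1/9)*9 = -3 + 1 = -2)
-12167 - (43*U(4, 1) + 77) = -12167 - (43*(-2) + 77) = -12167 - (-86 + 77) = -12167 - 1*(-9) = -12167 + 9 = -12158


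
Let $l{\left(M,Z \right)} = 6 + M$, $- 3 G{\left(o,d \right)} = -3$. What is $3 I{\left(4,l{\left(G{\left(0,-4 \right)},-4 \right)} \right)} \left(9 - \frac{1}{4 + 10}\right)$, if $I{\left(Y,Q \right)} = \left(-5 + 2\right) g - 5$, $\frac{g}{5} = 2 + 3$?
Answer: $- \frac{15000}{7} \approx -2142.9$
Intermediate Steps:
$G{\left(o,d \right)} = 1$ ($G{\left(o,d \right)} = \left(- \frac{1}{3}\right) \left(-3\right) = 1$)
$g = 25$ ($g = 5 \left(2 + 3\right) = 5 \cdot 5 = 25$)
$I{\left(Y,Q \right)} = -80$ ($I{\left(Y,Q \right)} = \left(-5 + 2\right) 25 - 5 = \left(-3\right) 25 - 5 = -75 - 5 = -80$)
$3 I{\left(4,l{\left(G{\left(0,-4 \right)},-4 \right)} \right)} \left(9 - \frac{1}{4 + 10}\right) = 3 \left(-80\right) \left(9 - \frac{1}{4 + 10}\right) = - 240 \left(9 - \frac{1}{14}\right) = \left(-240\right) \frac{125}{14} = - \frac{15000}{7}$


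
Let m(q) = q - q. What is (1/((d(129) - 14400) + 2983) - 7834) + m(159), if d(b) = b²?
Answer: -40924815/5224 ≈ -7834.0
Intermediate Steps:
m(q) = 0
(1/((d(129) - 14400) + 2983) - 7834) + m(159) = (1/((129² - 14400) + 2983) - 7834) + 0 = (1/((16641 - 14400) + 2983) - 7834) + 0 = (1/(2241 + 2983) - 7834) + 0 = (1/5224 - 7834) + 0 = -40924815/5224 + 0 = -40924815/5224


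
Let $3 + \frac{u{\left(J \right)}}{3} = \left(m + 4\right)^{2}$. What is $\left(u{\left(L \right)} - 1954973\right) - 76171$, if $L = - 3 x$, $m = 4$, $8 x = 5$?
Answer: $-2030961$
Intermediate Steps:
$x = \frac{5}{8}$ ($x = \frac{1}{8} \cdot 5 = \frac{5}{8} \approx 0.625$)
$L = - \frac{15}{8}$ ($L = \left(-3\right) \frac{5}{8} = - \frac{15}{8} \approx -1.875$)
$u{\left(J \right)} = 183$ ($u{\left(J \right)} = -9 + 3 \left(4 + 4\right)^{2} = -9 + 3 \cdot 8^{2} = -9 + 3 \cdot 64 = -9 + 192 = 183$)
$\left(u{\left(L \right)} - 1954973\right) - 76171 = \left(183 - 1954973\right) - 76171 = -1954790 - 76171 = -2030961$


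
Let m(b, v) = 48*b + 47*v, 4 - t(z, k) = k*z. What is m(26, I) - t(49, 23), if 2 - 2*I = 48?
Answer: 1290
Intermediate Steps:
I = -23 (I = 1 - ½*48 = 1 - 24 = -23)
t(z, k) = 4 - k*z
m(b, v) = 47*v + 48*b
m(26, I) - t(49, 23) = (47*(-23) + 48*26) - (4 - 1*23*49) = (-1081 + 1248) - (4 - 1127) = 167 - 1*(-1123) = 167 + 1123 = 1290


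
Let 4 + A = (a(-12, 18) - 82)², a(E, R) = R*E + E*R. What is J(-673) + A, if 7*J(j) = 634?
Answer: 1849978/7 ≈ 2.6428e+5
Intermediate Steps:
a(E, R) = 2*E*R (a(E, R) = E*R + E*R = 2*E*R)
J(j) = 634/7 (J(j) = (⅐)*634 = 634/7)
A = 264192 (A = -4 + (2*(-12)*18 - 82)² = -4 + (-432 - 82)² = -4 + (-514)² = -4 + 264196 = 264192)
J(-673) + A = 634/7 + 264192 = 1849978/7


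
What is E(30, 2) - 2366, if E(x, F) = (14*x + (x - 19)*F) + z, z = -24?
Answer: -1948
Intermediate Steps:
E(x, F) = -24 + 14*x + F*(-19 + x) (E(x, F) = (14*x + (x - 19)*F) - 24 = (14*x + (-19 + x)*F) - 24 = (14*x + F*(-19 + x)) - 24 = -24 + 14*x + F*(-19 + x))
E(30, 2) - 2366 = (-24 - 19*2 + 14*30 + 2*30) - 2366 = (-24 - 38 + 420 + 60) - 2366 = 418 - 2366 = -1948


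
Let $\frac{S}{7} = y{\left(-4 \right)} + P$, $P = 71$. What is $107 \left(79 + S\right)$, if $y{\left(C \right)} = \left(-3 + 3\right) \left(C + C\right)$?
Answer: $61632$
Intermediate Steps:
$y{\left(C \right)} = 0$ ($y{\left(C \right)} = 0 \cdot 2 C = 0$)
$S = 497$ ($S = 7 \left(0 + 71\right) = 7 \cdot 71 = 497$)
$107 \left(79 + S\right) = 107 \left(79 + 497\right) = 107 \cdot 576 = 61632$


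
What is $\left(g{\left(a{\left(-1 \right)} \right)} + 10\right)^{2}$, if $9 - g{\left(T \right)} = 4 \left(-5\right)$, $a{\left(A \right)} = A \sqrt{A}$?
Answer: $1521$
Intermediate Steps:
$a{\left(A \right)} = A^{\frac{3}{2}}$
$g{\left(T \right)} = 29$ ($g{\left(T \right)} = 9 - 4 \left(-5\right) = 9 - -20 = 9 + 20 = 29$)
$\left(g{\left(a{\left(-1 \right)} \right)} + 10\right)^{2} = \left(29 + 10\right)^{2} = 39^{2} = 1521$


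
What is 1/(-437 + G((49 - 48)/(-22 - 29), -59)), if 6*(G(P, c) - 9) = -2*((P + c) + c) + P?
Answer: -306/118931 ≈ -0.0025729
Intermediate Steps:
G(P, c) = 9 - 2*c/3 - P/6 (G(P, c) = 9 + (-2*((P + c) + c) + P)/6 = 9 + (-2*(P + 2*c) + P)/6 = 9 + ((-4*c - 2*P) + P)/6 = 9 + (-P - 4*c)/6 = 9 + (-2*c/3 - P/6) = 9 - 2*c/3 - P/6)
1/(-437 + G((49 - 48)/(-22 - 29), -59)) = 1/(-437 + (9 - ⅔*(-59) - (49 - 48)/(6*(-22 - 29)))) = 1/(-437 + (9 + 118/3 - 1/(6*(-51)))) = 1/(-437 + (9 + 118/3 - (-1)/(6*51))) = 1/(-437 + (9 + 118/3 - ⅙*(-1/51))) = 1/(-437 + (9 + 118/3 + 1/306)) = 1/(-437 + 14791/306) = 1/(-118931/306) = -306/118931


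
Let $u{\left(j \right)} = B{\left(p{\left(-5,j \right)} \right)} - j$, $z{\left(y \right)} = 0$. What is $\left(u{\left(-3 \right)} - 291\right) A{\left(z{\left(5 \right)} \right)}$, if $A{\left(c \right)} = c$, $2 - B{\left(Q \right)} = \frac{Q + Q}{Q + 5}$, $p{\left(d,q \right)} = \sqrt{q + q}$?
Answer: $0$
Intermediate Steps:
$p{\left(d,q \right)} = \sqrt{2} \sqrt{q}$ ($p{\left(d,q \right)} = \sqrt{2 q} = \sqrt{2} \sqrt{q}$)
$B{\left(Q \right)} = 2 - \frac{2 Q}{5 + Q}$ ($B{\left(Q \right)} = 2 - \frac{Q + Q}{Q + 5} = 2 - \frac{2 Q}{5 + Q}$)
$u{\left(j \right)} = - j + \frac{10}{5 + \sqrt{2} \sqrt{j}}$ ($u{\left(j \right)} = \frac{10}{5 + \sqrt{2} \sqrt{j}} - j = - j + \frac{10}{5 + \sqrt{2} \sqrt{j}}$)
$\left(u{\left(-3 \right)} - 291\right) A{\left(z{\left(5 \right)} \right)} = \left(\left(\left(-1\right) \left(-3\right) + \frac{10}{5 + \sqrt{2} \sqrt{-3}}\right) - 291\right) 0 = \left(\left(3 + \frac{10}{5 + \sqrt{2} i \sqrt{3}}\right) - 291\right) 0 = \left(\left(3 + \frac{10}{5 + i \sqrt{6}}\right) - 291\right) 0 = \left(-288 + \frac{10}{5 + i \sqrt{6}}\right) 0 = 0$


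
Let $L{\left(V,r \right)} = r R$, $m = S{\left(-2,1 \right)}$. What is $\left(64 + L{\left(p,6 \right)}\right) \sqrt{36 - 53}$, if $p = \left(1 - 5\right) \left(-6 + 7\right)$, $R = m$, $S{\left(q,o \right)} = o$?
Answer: $70 i \sqrt{17} \approx 288.62 i$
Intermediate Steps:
$m = 1$
$R = 1$
$p = -4$ ($p = \left(-4\right) 1 = -4$)
$L{\left(V,r \right)} = r$ ($L{\left(V,r \right)} = r 1 = r$)
$\left(64 + L{\left(p,6 \right)}\right) \sqrt{36 - 53} = \left(64 + 6\right) \sqrt{36 - 53} = 70 \sqrt{-17} = 70 i \sqrt{17}$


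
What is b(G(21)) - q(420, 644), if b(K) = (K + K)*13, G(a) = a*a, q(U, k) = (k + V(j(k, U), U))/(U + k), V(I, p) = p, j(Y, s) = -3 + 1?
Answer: 11465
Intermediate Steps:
j(Y, s) = -2
q(U, k) = 1 (q(U, k) = (k + U)/(U + k) = (U + k)/(U + k) = 1)
G(a) = a²
b(K) = 26*K (b(K) = (2*K)*13 = 26*K)
b(G(21)) - q(420, 644) = 26*21² - 1*1 = 26*441 - 1 = 11466 - 1 = 11465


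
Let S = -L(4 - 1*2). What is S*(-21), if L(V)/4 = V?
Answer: 168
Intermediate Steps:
L(V) = 4*V
S = -8 (S = -4*(4 - 1*2) = -4*(4 - 2) = -4*2 = -1*8 = -8)
S*(-21) = -8*(-21) = 168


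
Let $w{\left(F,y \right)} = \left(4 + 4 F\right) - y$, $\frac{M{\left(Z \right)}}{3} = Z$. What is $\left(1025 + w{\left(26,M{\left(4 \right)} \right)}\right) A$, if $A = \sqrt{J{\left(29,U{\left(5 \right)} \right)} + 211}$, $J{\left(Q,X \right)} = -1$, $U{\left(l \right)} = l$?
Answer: $1121 \sqrt{210} \approx 16245.0$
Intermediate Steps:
$M{\left(Z \right)} = 3 Z$
$w{\left(F,y \right)} = 4 - y + 4 F$
$A = \sqrt{210}$ ($A = \sqrt{-1 + 211} = \sqrt{210} \approx 14.491$)
$\left(1025 + w{\left(26,M{\left(4 \right)} \right)}\right) A = \left(1025 + \left(4 - 3 \cdot 4 + 4 \cdot 26\right)\right) \sqrt{210} = \left(1025 + \left(4 - 12 + 104\right)\right) \sqrt{210} = \left(1025 + 96\right) \sqrt{210} = 1121 \sqrt{210}$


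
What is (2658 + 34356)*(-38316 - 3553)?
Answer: -1549739166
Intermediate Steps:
(2658 + 34356)*(-38316 - 3553) = 37014*(-41869) = -1549739166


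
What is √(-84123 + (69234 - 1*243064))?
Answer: I*√257953 ≈ 507.89*I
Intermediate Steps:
√(-84123 + (69234 - 1*243064)) = √(-84123 + (69234 - 243064)) = √(-84123 - 173830) = √(-257953) = I*√257953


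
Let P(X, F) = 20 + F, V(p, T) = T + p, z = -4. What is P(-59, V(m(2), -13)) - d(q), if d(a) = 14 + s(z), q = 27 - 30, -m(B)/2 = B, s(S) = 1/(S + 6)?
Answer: -23/2 ≈ -11.500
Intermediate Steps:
s(S) = 1/(6 + S)
m(B) = -2*B
q = -3
d(a) = 29/2 (d(a) = 14 + 1/(6 - 4) = 14 + 1/2 = 14 + ½ = 29/2)
P(-59, V(m(2), -13)) - d(q) = (20 + (-13 - 2*2)) - 1*29/2 = (20 + (-13 - 4)) - 29/2 = (20 - 17) - 29/2 = 3 - 29/2 = -23/2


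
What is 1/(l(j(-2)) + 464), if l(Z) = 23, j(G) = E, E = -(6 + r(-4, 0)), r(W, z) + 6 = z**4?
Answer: 1/487 ≈ 0.0020534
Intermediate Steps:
r(W, z) = -6 + z**4
E = 0 (E = -(6 + (-6 + 0**4)) = -(6 + (-6 + 0)) = -(6 - 6) = -1*0 = 0)
j(G) = 0
1/(l(j(-2)) + 464) = 1/(23 + 464) = 1/487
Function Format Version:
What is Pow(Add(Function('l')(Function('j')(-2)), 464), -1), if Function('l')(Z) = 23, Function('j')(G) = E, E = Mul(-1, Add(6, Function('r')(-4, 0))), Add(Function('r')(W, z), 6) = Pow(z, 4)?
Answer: Rational(1, 487) ≈ 0.0020534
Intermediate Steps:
Function('r')(W, z) = Add(-6, Pow(z, 4))
E = 0 (E = Mul(-1, Add(6, Add(-6, Pow(0, 4)))) = Mul(-1, Add(6, Add(-6, 0))) = Mul(-1, Add(6, -6)) = Mul(-1, 0) = 0)
Function('j')(G) = 0
Pow(Add(Function('l')(Function('j')(-2)), 464), -1) = Pow(Add(23, 464), -1) = Pow(487, -1) = Rational(1, 487)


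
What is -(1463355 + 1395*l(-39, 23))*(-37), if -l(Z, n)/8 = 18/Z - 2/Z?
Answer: 706075995/13 ≈ 5.4314e+7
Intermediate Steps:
l(Z, n) = -128/Z (l(Z, n) = -8*(18/Z - 2/Z) = -128/Z)
-(1463355 + 1395*l(-39, 23))*(-37) = -1395/(1/(1049 - 128/(-39)))*(-37) = -1395/(1/(1049 - 128*(-1/39)))*(-37) = -1395/(1/(1049 + 128/39))*(-37) = -1395/(1/(41039/39))*(-37) = -1395/39/41039*(-37) = -1395*41039/39*(-37) = -19083135/13*(-37) = 706075995/13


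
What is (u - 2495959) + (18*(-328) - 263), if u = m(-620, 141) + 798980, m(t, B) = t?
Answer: -1703766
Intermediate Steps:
u = 798360 (u = -620 + 798980 = 798360)
(u - 2495959) + (18*(-328) - 263) = (798360 - 2495959) + (18*(-328) - 263) = -1697599 + (-5904 - 263) = -1697599 - 6167 = -1703766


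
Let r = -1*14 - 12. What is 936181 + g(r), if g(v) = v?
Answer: 936155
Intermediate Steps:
r = -26 (r = -14 - 12 = -26)
936181 + g(r) = 936181 - 26 = 936155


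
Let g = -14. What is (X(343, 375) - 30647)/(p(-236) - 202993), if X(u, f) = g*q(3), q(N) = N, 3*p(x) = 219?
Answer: 30689/202920 ≈ 0.15124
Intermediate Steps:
p(x) = 73 (p(x) = (1/3)*219 = 73)
X(u, f) = -42 (X(u, f) = -14*3 = -42)
(X(343, 375) - 30647)/(p(-236) - 202993) = (-42 - 30647)/(73 - 202993) = -30689/(-202920) = -30689*(-1/202920) = 30689/202920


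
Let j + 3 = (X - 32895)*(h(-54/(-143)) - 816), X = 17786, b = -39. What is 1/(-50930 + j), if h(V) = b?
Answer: 1/12867262 ≈ 7.7717e-8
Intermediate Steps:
h(V) = -39
j = 12918192 (j = -3 + (17786 - 32895)*(-39 - 816) = -3 - 15109*(-855) = -3 + 12918195 = 12918192)
1/(-50930 + j) = 1/(-50930 + 12918192) = 1/12867262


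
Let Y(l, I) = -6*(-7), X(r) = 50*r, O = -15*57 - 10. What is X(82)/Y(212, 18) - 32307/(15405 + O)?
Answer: 29128553/305340 ≈ 95.397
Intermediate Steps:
O = -865 (O = -855 - 10 = -865)
Y(l, I) = 42
X(82)/Y(212, 18) - 32307/(15405 + O) = (50*82)/42 - 32307/(15405 - 865) = 4100*(1/42) - 32307/14540 = 2050/21 - 32307*1/14540 = 2050/21 - 32307/14540 = 29128553/305340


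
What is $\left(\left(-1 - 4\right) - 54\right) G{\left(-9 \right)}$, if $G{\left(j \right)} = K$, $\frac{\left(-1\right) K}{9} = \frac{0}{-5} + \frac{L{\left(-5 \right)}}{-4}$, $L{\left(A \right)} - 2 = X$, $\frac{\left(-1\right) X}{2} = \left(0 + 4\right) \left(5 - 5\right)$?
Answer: $- \frac{531}{2} \approx -265.5$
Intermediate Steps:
$X = 0$ ($X = - 2 \left(0 + 4\right) \left(5 - 5\right) = - 2 \cdot 4 \cdot 0 = \left(-2\right) 0 = 0$)
$L{\left(A \right)} = 2$ ($L{\left(A \right)} = 2 + 0 = 2$)
$K = \frac{9}{2}$ ($K = - 9 \left(\frac{0}{-5} + \frac{2}{-4}\right) = - 9 \left(0 \left(- \frac{1}{5}\right) + 2 \left(- \frac{1}{4}\right)\right) = - 9 \left(0 - \frac{1}{2}\right) = \left(-9\right) \left(- \frac{1}{2}\right) = \frac{9}{2} \approx 4.5$)
$G{\left(j \right)} = \frac{9}{2}$
$\left(\left(-1 - 4\right) - 54\right) G{\left(-9 \right)} = \left(\left(-1 - 4\right) - 54\right) \frac{9}{2} = \left(-5 - 54\right) \frac{9}{2} = \left(-59\right) \frac{9}{2} = - \frac{531}{2}$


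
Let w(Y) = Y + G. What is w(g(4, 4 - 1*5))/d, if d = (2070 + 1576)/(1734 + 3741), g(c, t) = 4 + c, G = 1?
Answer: 49275/3646 ≈ 13.515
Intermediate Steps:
w(Y) = 1 + Y (w(Y) = Y + 1 = 1 + Y)
d = 3646/5475 ≈ 0.66594
w(g(4, 4 - 1*5))/d = (1 + (4 + 4))/(3646/5475) = (1 + 8)*(5475/3646) = 9*(5475/3646) = 49275/3646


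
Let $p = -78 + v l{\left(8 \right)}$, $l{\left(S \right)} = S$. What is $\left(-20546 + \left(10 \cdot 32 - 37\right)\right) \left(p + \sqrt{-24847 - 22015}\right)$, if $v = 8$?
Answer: $283682 - 20263 i \sqrt{46862} \approx 2.8368 \cdot 10^{5} - 4.3865 \cdot 10^{6} i$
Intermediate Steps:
$p = -14$ ($p = -78 + 8 \cdot 8 = -78 + 64 = -14$)
$\left(-20546 + \left(10 \cdot 32 - 37\right)\right) \left(p + \sqrt{-24847 - 22015}\right) = \left(-20546 + \left(10 \cdot 32 - 37\right)\right) \left(-14 + \sqrt{-24847 - 22015}\right) = \left(-20546 + \left(320 - 37\right)\right) \left(-14 + \sqrt{-46862}\right) = \left(-20546 + 283\right) \left(-14 + i \sqrt{46862}\right) = - 20263 \left(-14 + i \sqrt{46862}\right) = 283682 - 20263 i \sqrt{46862}$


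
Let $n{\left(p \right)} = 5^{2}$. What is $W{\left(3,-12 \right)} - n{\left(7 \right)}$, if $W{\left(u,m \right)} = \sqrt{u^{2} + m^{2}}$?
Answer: $-25 + 3 \sqrt{17} \approx -12.631$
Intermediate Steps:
$n{\left(p \right)} = 25$
$W{\left(u,m \right)} = \sqrt{m^{2} + u^{2}}$
$W{\left(3,-12 \right)} - n{\left(7 \right)} = \sqrt{\left(-12\right)^{2} + 3^{2}} - 25 = \sqrt{144 + 9} - 25 = \sqrt{153} - 25 = 3 \sqrt{17} - 25 = -25 + 3 \sqrt{17}$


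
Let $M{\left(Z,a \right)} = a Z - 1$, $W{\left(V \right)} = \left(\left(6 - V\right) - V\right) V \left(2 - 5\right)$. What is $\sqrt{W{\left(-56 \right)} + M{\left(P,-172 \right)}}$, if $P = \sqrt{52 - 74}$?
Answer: $\sqrt{19823 - 172 i \sqrt{22}} \approx 140.82 - 2.864 i$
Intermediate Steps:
$W{\left(V \right)} = - 3 V \left(6 - 2 V\right)$ ($W{\left(V \right)} = \left(6 - 2 V\right) V \left(-3\right) = V \left(6 - 2 V\right) \left(-3\right) = - 3 V \left(6 - 2 V\right)$)
$P = i \sqrt{22}$ ($P = \sqrt{-22} = i \sqrt{22} \approx 4.6904 i$)
$M{\left(Z,a \right)} = -1 + Z a$ ($M{\left(Z,a \right)} = Z a - 1 = -1 + Z a$)
$\sqrt{W{\left(-56 \right)} + M{\left(P,-172 \right)}} = \sqrt{6 \left(-56\right) \left(-3 - 56\right) - \left(1 - i \sqrt{22} \left(-172\right)\right)} = \sqrt{6 \left(-56\right) \left(-59\right) - \left(1 + 172 i \sqrt{22}\right)} = \sqrt{19824 - \left(1 + 172 i \sqrt{22}\right)} = \sqrt{19823 - 172 i \sqrt{22}}$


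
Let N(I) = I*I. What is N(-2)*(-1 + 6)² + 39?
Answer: 139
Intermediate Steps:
N(I) = I²
N(-2)*(-1 + 6)² + 39 = (-2)²*(-1 + 6)² + 39 = 4*5² + 39 = 4*25 + 39 = 100 + 39 = 139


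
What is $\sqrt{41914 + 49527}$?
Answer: $\sqrt{91441} \approx 302.39$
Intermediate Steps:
$\sqrt{41914 + 49527} = \sqrt{91441}$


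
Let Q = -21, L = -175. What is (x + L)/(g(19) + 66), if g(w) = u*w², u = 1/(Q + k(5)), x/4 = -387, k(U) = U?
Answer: -27568/695 ≈ -39.666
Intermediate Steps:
x = -1548 (x = 4*(-387) = -1548)
u = -1/16 (u = 1/(-21 + 5) = 1/(-16) = -1/16 ≈ -0.062500)
g(w) = -w²/16
(x + L)/(g(19) + 66) = (-1548 - 175)/(-1/16*19² + 66) = -1723/(-1/16*361 + 66) = -1723/(-361/16 + 66) = -1723/695/16 = -1723*16/695 = -27568/695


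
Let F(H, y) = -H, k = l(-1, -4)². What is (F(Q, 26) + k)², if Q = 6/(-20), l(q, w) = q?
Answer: 169/100 ≈ 1.6900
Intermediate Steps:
Q = -3/10 (Q = 6*(-1/20) = -3/10 ≈ -0.30000)
k = 1 (k = (-1)² = 1)
(F(Q, 26) + k)² = (-1*(-3/10) + 1)² = (3/10 + 1)² = (13/10)² = 169/100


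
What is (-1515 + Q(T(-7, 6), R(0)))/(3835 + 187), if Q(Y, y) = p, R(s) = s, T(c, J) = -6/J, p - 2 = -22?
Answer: -1535/4022 ≈ -0.38165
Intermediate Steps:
p = -20 (p = 2 - 22 = -20)
Q(Y, y) = -20
(-1515 + Q(T(-7, 6), R(0)))/(3835 + 187) = (-1515 - 20)/(3835 + 187) = -1535/4022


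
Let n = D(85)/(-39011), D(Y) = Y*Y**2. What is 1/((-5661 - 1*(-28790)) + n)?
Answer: 39011/901671294 ≈ 4.3265e-5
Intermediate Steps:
D(Y) = Y**3
n = -614125/39011 (n = 85**3/(-39011) = 614125*(-1/39011) = -614125/39011 ≈ -15.742)
1/((-5661 - 1*(-28790)) + n) = 1/((-5661 - 1*(-28790)) - 614125/39011) = 1/((-5661 + 28790) - 614125/39011) = 1/(23129 - 614125/39011) = 1/(901671294/39011) = 39011/901671294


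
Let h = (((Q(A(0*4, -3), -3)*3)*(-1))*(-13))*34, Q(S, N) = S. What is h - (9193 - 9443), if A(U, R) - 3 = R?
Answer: 250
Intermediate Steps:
A(U, R) = 3 + R
h = 0 (h = ((((3 - 3)*3)*(-1))*(-13))*34 = (((0*3)*(-1))*(-13))*34 = ((0*(-1))*(-13))*34 = (0*(-13))*34 = 0*34 = 0)
h - (9193 - 9443) = 0 - (9193 - 9443) = 0 - 1*(-250) = 0 + 250 = 250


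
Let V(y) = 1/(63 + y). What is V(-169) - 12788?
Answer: -1355529/106 ≈ -12788.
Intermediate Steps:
V(-169) - 12788 = 1/(63 - 169) - 12788 = 1/(-106) - 12788 = -1/106 - 12788 = -1355529/106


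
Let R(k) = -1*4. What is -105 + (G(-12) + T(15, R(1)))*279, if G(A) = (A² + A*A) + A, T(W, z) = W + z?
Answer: 79968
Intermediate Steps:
R(k) = -4
G(A) = A + 2*A² (G(A) = (A² + A²) + A = 2*A² + A = A + 2*A²)
-105 + (G(-12) + T(15, R(1)))*279 = -105 + (-12*(1 + 2*(-12)) + (15 - 4))*279 = -105 + (-12*(1 - 24) + 11)*279 = -105 + (-12*(-23) + 11)*279 = -105 + (276 + 11)*279 = -105 + 287*279 = -105 + 80073 = 79968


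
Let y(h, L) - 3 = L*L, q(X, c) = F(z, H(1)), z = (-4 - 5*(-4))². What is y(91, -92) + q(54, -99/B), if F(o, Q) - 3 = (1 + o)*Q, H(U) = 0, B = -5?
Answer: 8470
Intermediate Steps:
z = 256 (z = (-4 + 20)² = 16² = 256)
F(o, Q) = 3 + Q*(1 + o) (F(o, Q) = 3 + (1 + o)*Q = 3 + Q*(1 + o))
q(X, c) = 3 (q(X, c) = 3 + 0 + 0*256 = 3 + 0 + 0 = 3)
y(h, L) = 3 + L² (y(h, L) = 3 + L*L = 3 + L²)
y(91, -92) + q(54, -99/B) = (3 + (-92)²) + 3 = (3 + 8464) + 3 = 8467 + 3 = 8470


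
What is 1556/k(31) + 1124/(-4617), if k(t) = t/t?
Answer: 7182928/4617 ≈ 1555.8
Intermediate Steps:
k(t) = 1
1556/k(31) + 1124/(-4617) = 1556/1 + 1124/(-4617) = 1556*1 + 1124*(-1/4617) = 1556 - 1124/4617 = 7182928/4617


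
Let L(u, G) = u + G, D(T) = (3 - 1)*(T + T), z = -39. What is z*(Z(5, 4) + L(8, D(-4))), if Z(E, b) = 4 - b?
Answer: 312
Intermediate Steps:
D(T) = 4*T (D(T) = 2*(2*T) = 4*T)
L(u, G) = G + u
z*(Z(5, 4) + L(8, D(-4))) = -39*((4 - 1*4) + (4*(-4) + 8)) = -39*((4 - 4) + (-16 + 8)) = -39*(0 - 8) = -39*(-8) = 312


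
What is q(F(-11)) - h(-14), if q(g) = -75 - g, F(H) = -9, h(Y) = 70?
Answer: -136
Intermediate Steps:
q(F(-11)) - h(-14) = (-75 - 1*(-9)) - 1*70 = (-75 + 9) - 70 = -66 - 70 = -136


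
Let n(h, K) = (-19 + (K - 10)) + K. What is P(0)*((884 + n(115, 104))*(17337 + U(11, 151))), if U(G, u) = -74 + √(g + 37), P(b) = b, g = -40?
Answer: 0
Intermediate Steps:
U(G, u) = -74 + I*√3 (U(G, u) = -74 + √(-40 + 37) = -74 + √(-3) = -74 + I*√3)
n(h, K) = -29 + 2*K (n(h, K) = (-19 + (-10 + K)) + K = (-29 + K) + K = -29 + 2*K)
P(0)*((884 + n(115, 104))*(17337 + U(11, 151))) = 0*((884 + (-29 + 2*104))*(17337 + (-74 + I*√3))) = 0*((884 + (-29 + 208))*(17263 + I*√3)) = 0*((884 + 179)*(17263 + I*√3)) = 0*(1063*(17263 + I*√3)) = 0*(18350569 + 1063*I*√3) = 0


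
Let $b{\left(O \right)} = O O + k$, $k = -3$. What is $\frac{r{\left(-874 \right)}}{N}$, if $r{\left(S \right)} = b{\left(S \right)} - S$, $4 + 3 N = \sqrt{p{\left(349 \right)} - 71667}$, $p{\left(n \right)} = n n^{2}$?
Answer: $\frac{1529494}{7072811} + \frac{764747 \sqrt{42436882}}{14145622} \approx 352.4$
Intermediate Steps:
$p{\left(n \right)} = n^{3}$
$b{\left(O \right)} = -3 + O^{2}$ ($b{\left(O \right)} = O O - 3 = O^{2} - 3 = -3 + O^{2}$)
$N = - \frac{4}{3} + \frac{\sqrt{42436882}}{3}$ ($N = - \frac{4}{3} + \frac{\sqrt{349^{3} - 71667}}{3} = - \frac{4}{3} + \frac{\sqrt{42508549 - 71667}}{3} = - \frac{4}{3} + \frac{\sqrt{42436882}}{3} \approx 2170.1$)
$r{\left(S \right)} = -3 + S^{2} - S$ ($r{\left(S \right)} = \left(-3 + S^{2}\right) - S = -3 + S^{2} - S$)
$\frac{r{\left(-874 \right)}}{N} = \frac{-3 + \left(-874\right)^{2} - -874}{- \frac{4}{3} + \frac{\sqrt{42436882}}{3}} = \frac{-3 + 763876 + 874}{- \frac{4}{3} + \frac{\sqrt{42436882}}{3}} = \frac{764747}{- \frac{4}{3} + \frac{\sqrt{42436882}}{3}}$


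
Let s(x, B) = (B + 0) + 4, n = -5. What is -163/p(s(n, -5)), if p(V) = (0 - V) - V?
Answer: -163/2 ≈ -81.500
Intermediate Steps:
s(x, B) = 4 + B (s(x, B) = B + 4 = 4 + B)
p(V) = -2*V (p(V) = -V - V = -2*V)
-163/p(s(n, -5)) = -163*(-1/(2*(4 - 5))) = -163/((-2*(-1))) = -163/2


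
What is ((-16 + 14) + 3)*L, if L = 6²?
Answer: 36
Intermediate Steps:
L = 36
((-16 + 14) + 3)*L = ((-16 + 14) + 3)*36 = (-2 + 3)*36 = 1*36 = 36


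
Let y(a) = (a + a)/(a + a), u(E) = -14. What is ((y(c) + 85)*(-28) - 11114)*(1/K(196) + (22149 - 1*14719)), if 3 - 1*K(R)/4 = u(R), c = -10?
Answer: -3415934401/34 ≈ -1.0047e+8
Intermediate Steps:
K(R) = 68 (K(R) = 12 - 4*(-14) = 12 + 56 = 68)
y(a) = 1 (y(a) = (2*a)/((2*a)) = (2*a)*(1/(2*a)) = 1)
((y(c) + 85)*(-28) - 11114)*(1/K(196) + (22149 - 1*14719)) = ((1 + 85)*(-28) - 11114)*(1/68 + (22149 - 1*14719)) = (86*(-28) - 11114)*(1/68 + (22149 - 14719)) = (-2408 - 11114)*(1/68 + 7430) = -13522*505241/68 = -3415934401/34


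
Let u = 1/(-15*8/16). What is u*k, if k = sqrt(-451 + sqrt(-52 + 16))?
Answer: -2*sqrt(-451 + 6*I)/15 ≈ -0.018835 - 2.8316*I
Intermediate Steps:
k = sqrt(-451 + 6*I) (k = sqrt(-451 + sqrt(-36)) = sqrt(-451 + 6*I) ≈ 0.1413 + 21.237*I)
u = -2/15 (u = 1/(-120*1/16) = 1/(-15/2) = -2/15 ≈ -0.13333)
u*k = -2*sqrt(-451 + 6*I)/15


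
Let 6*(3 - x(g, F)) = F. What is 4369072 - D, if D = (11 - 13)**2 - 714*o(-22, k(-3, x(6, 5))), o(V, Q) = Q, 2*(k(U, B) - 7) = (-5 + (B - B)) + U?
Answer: 4371210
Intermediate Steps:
x(g, F) = 3 - F/6
k(U, B) = 9/2 + U/2 (k(U, B) = 7 + ((-5 + (B - B)) + U)/2 = 7 + ((-5 + 0) + U)/2 = 7 + (-5 + U)/2 = 7 + (-5/2 + U/2) = 9/2 + U/2)
D = -2138 (D = (11 - 13)**2 - 714*(9/2 + (1/2)*(-3)) = (-2)**2 - 714*(9/2 - 3/2) = 4 - 714*3 = 4 - 2142 = -2138)
4369072 - D = 4369072 - 1*(-2138) = 4369072 + 2138 = 4371210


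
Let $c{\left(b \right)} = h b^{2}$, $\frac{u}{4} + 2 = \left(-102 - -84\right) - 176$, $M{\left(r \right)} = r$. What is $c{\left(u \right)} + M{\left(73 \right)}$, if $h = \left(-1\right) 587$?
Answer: $-360802999$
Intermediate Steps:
$h = -587$
$u = -784$ ($u = -8 + 4 \left(\left(-102 - -84\right) - 176\right) = -8 + 4 \left(\left(-102 + \left(-28 + 112\right)\right) - 176\right) = -8 + 4 \left(\left(-102 + 84\right) - 176\right) = -8 + 4 \left(-18 - 176\right) = -8 + 4 \left(-194\right) = -8 - 776 = -784$)
$c{\left(b \right)} = - 587 b^{2}$
$c{\left(u \right)} + M{\left(73 \right)} = - 587 \left(-784\right)^{2} + 73 = \left(-587\right) 614656 + 73 = -360803072 + 73 = -360802999$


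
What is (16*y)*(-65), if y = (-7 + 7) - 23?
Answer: 23920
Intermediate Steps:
y = -23 (y = 0 - 23 = -23)
(16*y)*(-65) = (16*(-23))*(-65) = -368*(-65) = 23920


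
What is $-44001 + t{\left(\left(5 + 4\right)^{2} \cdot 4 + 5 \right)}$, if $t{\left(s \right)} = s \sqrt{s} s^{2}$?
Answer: $-44001 + 35611289 \sqrt{329} \approx 6.4589 \cdot 10^{8}$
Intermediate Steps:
$t{\left(s \right)} = s^{\frac{7}{2}}$ ($t{\left(s \right)} = s^{\frac{3}{2}} s^{2} = s^{\frac{7}{2}}$)
$-44001 + t{\left(\left(5 + 4\right)^{2} \cdot 4 + 5 \right)} = -44001 + \left(\left(5 + 4\right)^{2} \cdot 4 + 5\right)^{\frac{7}{2}} = -44001 + \left(9^{2} \cdot 4 + 5\right)^{\frac{7}{2}} = -44001 + \left(81 \cdot 4 + 5\right)^{\frac{7}{2}} = -44001 + \left(324 + 5\right)^{\frac{7}{2}} = -44001 + 329^{\frac{7}{2}} = -44001 + 35611289 \sqrt{329}$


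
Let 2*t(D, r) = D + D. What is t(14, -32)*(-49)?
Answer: -686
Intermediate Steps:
t(D, r) = D (t(D, r) = (D + D)/2 = (2*D)/2 = D)
t(14, -32)*(-49) = 14*(-49) = -686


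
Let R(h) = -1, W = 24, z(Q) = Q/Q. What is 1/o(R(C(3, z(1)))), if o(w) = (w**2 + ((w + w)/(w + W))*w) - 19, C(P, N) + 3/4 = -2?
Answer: -23/412 ≈ -0.055825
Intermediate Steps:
z(Q) = 1
C(P, N) = -11/4 (C(P, N) = -3/4 - 2 = -11/4)
o(w) = -19 + w**2 + 2*w**2/(24 + w) (o(w) = (w**2 + ((w + w)/(w + 24))*w) - 19 = (w**2 + ((2*w)/(24 + w))*w) - 19 = (w**2 + (2*w/(24 + w))*w) - 19 = (w**2 + 2*w**2/(24 + w)) - 19 = -19 + w**2 + 2*w**2/(24 + w))
1/o(R(C(3, z(1)))) = 1/((-456 + (-1)**3 - 19*(-1) + 26*(-1)**2)/(24 - 1)) = 1/((-456 - 1 + 19 + 26*1)/23) = 1/((-456 - 1 + 19 + 26)/23) = 1/((1/23)*(-412)) = 1/(-412/23) = -23/412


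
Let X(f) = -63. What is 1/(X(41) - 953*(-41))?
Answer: 1/39010 ≈ 2.5634e-5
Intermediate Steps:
1/(X(41) - 953*(-41)) = 1/(-63 - 953*(-41)) = 1/(-63 + 39073) = 1/39010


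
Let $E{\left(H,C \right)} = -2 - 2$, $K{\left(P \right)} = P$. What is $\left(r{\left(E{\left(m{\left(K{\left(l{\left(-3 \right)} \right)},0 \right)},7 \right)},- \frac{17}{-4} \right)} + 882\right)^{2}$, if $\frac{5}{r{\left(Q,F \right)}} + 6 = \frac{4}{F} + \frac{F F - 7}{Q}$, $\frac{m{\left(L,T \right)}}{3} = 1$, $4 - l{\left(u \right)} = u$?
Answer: $\frac{56295399156676}{72471169} \approx 7.768 \cdot 10^{5}$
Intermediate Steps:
$l{\left(u \right)} = 4 - u$
$m{\left(L,T \right)} = 3$ ($m{\left(L,T \right)} = 3 \cdot 1 = 3$)
$E{\left(H,C \right)} = -4$
$r{\left(Q,F \right)} = \frac{5}{-6 + \frac{4}{F} + \frac{-7 + F^{2}}{Q}}$ ($r{\left(Q,F \right)} = \frac{5}{-6 + \left(\frac{4}{F} + \frac{F F - 7}{Q}\right)} = \frac{5}{-6 + \left(\frac{4}{F} + \frac{F^{2} - 7}{Q}\right)} = \frac{5}{-6 + \left(\frac{4}{F} + \frac{-7 + F^{2}}{Q}\right)} = \frac{5}{-6 + \frac{4}{F} + \frac{-7 + F^{2}}{Q}}$)
$\left(r{\left(E{\left(m{\left(K{\left(l{\left(-3 \right)} \right)},0 \right)},7 \right)},- \frac{17}{-4} \right)} + 882\right)^{2} = \left(5 \left(- \frac{17}{-4}\right) \left(-4\right) \frac{1}{\left(- \frac{17}{-4}\right)^{3} - 7 \left(- \frac{17}{-4}\right) + 4 \left(-4\right) - 6 \left(- \frac{17}{-4}\right) \left(-4\right)} + 882\right)^{2} = \left(5 \left(\left(-17\right) \left(- \frac{1}{4}\right)\right) \left(-4\right) \frac{1}{\left(\left(-17\right) \left(- \frac{1}{4}\right)\right)^{3} - 7 \left(\left(-17\right) \left(- \frac{1}{4}\right)\right) - 16 - 6 \left(\left(-17\right) \left(- \frac{1}{4}\right)\right) \left(-4\right)} + 882\right)^{2} = \left(5 \cdot \frac{17}{4} \left(-4\right) \frac{1}{\left(\frac{17}{4}\right)^{3} - \frac{119}{4} - 16 - \frac{51}{2} \left(-4\right)} + 882\right)^{2} = \left(5 \cdot \frac{17}{4} \left(-4\right) \frac{1}{\frac{4913}{64} - \frac{119}{4} - 16 + 102} + 882\right)^{2} = \left(5 \cdot \frac{17}{4} \left(-4\right) \frac{1}{\frac{8513}{64}} + 882\right)^{2} = \left(5 \cdot \frac{17}{4} \left(-4\right) \frac{64}{8513} + 882\right)^{2} = \left(- \frac{5440}{8513} + 882\right)^{2} = \left(\frac{7503026}{8513}\right)^{2} = \frac{56295399156676}{72471169}$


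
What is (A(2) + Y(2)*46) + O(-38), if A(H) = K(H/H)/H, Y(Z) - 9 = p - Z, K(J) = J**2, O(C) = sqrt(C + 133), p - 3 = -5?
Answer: 461/2 + sqrt(95) ≈ 240.25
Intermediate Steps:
p = -2 (p = 3 - 5 = -2)
O(C) = sqrt(133 + C)
Y(Z) = 7 - Z (Y(Z) = 9 + (-2 - Z) = 7 - Z)
A(H) = 1/H (A(H) = (H/H)**2/H = 1**2/H = 1/H)
(A(2) + Y(2)*46) + O(-38) = (1/2 + (7 - 1*2)*46) + sqrt(133 - 38) = (1/2 + (7 - 2)*46) + sqrt(95) = (1/2 + 5*46) + sqrt(95) = (1/2 + 230) + sqrt(95) = 461/2 + sqrt(95)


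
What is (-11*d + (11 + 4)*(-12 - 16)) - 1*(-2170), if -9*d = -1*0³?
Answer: 1750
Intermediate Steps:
d = 0 (d = -(-1)*0³/9 = -(-1)*0/9 = -⅑*0 = 0)
(-11*d + (11 + 4)*(-12 - 16)) - 1*(-2170) = (-11*0 + (11 + 4)*(-12 - 16)) - 1*(-2170) = (0 + 15*(-28)) + 2170 = (0 - 420) + 2170 = -420 + 2170 = 1750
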